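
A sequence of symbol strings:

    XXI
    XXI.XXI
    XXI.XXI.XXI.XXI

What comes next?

Each string is two copies of the previous one joined by '.'.
One more doubling of XXI.XXI.XXI.XXI gives the answer.

XXI.XXI.XXI.XXI.XXI.XXI.XXI.XXI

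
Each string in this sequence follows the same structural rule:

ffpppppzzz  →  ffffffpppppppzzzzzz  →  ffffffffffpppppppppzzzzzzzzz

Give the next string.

The n-th term is 4n-2 f's then 2n+3 p's then 3n z's (n = 1, 2, …).
For the next term, n = 4, so the run lengths are 14, 11, 12.

ffffffffffffffpppppppppppzzzzzzzzzzzz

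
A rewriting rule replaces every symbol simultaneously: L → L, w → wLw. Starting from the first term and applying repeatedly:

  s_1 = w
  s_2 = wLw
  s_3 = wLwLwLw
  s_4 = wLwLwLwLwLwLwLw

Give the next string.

wLwLwLwLwLwLwLwLwLwLwLwLwLwLwLw

φ(wLwLwLwLwLwLwLw) expands symbol-by-symbol to wLw L wLw L wLw L wLw L wLw L wLw L wLw L wLw; joining the 15 pieces gives the next term.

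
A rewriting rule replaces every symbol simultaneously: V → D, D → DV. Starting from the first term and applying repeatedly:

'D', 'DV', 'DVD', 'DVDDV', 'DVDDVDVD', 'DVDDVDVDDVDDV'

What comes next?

Replace each of the 13 characters of DVDDVDVDDVDDV in place — DV D DV DV D DV D DV DV D DV DV D — and concatenate.

DVDDVDVDDVDDVDVDDVDVD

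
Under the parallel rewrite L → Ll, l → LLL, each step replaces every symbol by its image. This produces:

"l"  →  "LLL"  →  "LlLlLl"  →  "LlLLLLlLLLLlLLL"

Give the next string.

LlLLLLlLlLlLlLLLLlLlLlLlLLLLlLlLl

Applying the rule to each of the 15 symbols of LlLLLLlLLLLlLLL gives the pieces Ll LLL Ll Ll Ll Ll LLL Ll Ll Ll Ll LLL Ll Ll Ll, which concatenate to the answer.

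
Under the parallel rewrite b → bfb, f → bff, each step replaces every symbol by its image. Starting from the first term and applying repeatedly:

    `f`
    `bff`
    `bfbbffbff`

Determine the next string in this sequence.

bfbbffbfbbfbbffbffbfbbffbff

Apply φ to bfbbffbff symbol by symbol: b→bfb, f→bff, b→bfb, b→bfb, f→bff, f→bff, b→bfb, f→bff, f→bff; joined: bfb bff bfb bfb bff bff bfb bff bff.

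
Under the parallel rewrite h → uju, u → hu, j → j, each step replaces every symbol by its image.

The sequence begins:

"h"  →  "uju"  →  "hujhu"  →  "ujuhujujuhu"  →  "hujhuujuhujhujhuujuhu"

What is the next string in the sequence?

Replace each of the 21 characters of hujhuujuhujhujhuujuhu in place — uju hu j uju hu hu j hu uju hu j uju hu j uju hu hu j hu uju hu — and concatenate.

ujuhujujuhuhujhuujuhujujuhujujuhuhujhuujuhu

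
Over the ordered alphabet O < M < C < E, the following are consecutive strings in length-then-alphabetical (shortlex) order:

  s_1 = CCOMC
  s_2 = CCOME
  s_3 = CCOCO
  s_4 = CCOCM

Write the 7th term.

CCOEO

Stepping forward 3 times from CCOCM: CCOCM → CCOCC → CCOCE, then the target.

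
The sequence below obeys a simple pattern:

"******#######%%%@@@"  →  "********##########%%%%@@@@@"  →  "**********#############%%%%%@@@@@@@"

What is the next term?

************################%%%%%%@@@@@@@@@

Term n consists of 2n+2 *'s, followed by 3n+1 #'s, followed by n+1 %'s, followed by 2n-1 @'s, where the shown terms are n = 2, 3, 4.
Setting n = 5 gives 12, 16, 6, 9 characters in each block.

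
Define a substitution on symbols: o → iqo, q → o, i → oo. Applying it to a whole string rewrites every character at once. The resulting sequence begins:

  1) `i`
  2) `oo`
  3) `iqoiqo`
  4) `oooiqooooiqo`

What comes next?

Rewriting each symbol of oooiqooooiqo: o→iqo, o→iqo, o→iqo, i→oo, q→o, o→iqo, o→iqo, o→iqo, o→iqo, i→oo, q→o, o→iqo, which concatenates to iqo iqo iqo oo o iqo iqo iqo iqo oo o iqo.

iqoiqoiqooooiqoiqoiqoiqooooiqo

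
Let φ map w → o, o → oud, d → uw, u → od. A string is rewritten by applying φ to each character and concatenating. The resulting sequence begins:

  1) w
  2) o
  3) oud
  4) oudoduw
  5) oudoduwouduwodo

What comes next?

Applying the rule to each of the 15 symbols of oudoduwouduwodo gives the pieces oud od uw oud uw od o oud od uw od o oud uw oud, which concatenate to the answer.

oudoduwouduwodooudoduwodoouduwoud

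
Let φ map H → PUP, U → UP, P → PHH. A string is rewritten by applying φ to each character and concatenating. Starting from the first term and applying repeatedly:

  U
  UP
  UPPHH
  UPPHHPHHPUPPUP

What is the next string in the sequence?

UPPHHPHHPUPPUPPHHPUPPUPPHHUPPHHPHHUPPHH

Replace each of the 14 characters of UPPHHPHHPUPPUP in place — UP PHH PHH PUP PUP PHH PUP PUP PHH UP PHH PHH UP PHH — and concatenate.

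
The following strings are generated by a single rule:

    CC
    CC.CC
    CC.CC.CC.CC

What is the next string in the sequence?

s(k+1) = s(k)·.·s(k) — each term doubles the last with '.' between the halves.
Doubling CC.CC.CC.CC with '.' between the halves:

CC.CC.CC.CC.CC.CC.CC.CC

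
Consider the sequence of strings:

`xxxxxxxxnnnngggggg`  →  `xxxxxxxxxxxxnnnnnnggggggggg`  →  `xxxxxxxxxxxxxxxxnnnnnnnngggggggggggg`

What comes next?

xxxxxxxxxxxxxxxxxxxxnnnnnnnnnnggggggggggggggg

Term n consists of 4n x's, followed by 2n n's, followed by 3n g's, where the shown terms are n = 2, 3, 4.
For the next term, n = 5, so the run lengths are 20, 10, 15.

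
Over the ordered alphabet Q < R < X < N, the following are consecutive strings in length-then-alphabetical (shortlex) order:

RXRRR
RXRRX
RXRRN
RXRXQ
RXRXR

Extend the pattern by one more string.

Find the rightmost character of RXRXR below N, bump it to the next letter, and reset everything to its right to Q.

RXRXX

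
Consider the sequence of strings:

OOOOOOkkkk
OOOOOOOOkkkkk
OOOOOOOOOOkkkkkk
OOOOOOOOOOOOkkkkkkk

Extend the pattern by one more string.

Term n consists of 2n O's, followed by n+1 k's, where the shown terms are n = 3, 4, 5, 6.
At n = 7 the blocks have lengths 14, 8.

OOOOOOOOOOOOOOkkkkkkkk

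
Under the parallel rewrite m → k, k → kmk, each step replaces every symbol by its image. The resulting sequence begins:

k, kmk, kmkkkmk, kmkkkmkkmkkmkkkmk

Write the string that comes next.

kmkkkmkkmkkmkkkmkkmkkkmkkmkkkmkkmkkmkkkmk

φ(kmkkkmkkmkkmkkkmk) expands symbol-by-symbol to kmk k kmk kmk kmk k kmk kmk k kmk kmk k kmk kmk kmk k kmk; joining the 17 pieces gives the next term.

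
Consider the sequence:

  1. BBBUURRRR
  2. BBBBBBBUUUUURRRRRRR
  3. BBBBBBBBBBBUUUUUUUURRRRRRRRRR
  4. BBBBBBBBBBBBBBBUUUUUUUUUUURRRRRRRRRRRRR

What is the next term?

BBBBBBBBBBBBBBBBBBBUUUUUUUUUUUUUURRRRRRRRRRRRRRRR

The n-th term is 4n-1 B's then 3n-1 U's then 3n+1 R's (n = 1, 2, …).
At n = 5 the blocks have lengths 19, 14, 16.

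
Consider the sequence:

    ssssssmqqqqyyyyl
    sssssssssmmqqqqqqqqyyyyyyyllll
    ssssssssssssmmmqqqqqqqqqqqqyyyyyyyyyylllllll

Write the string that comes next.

sssssssssssssssmmmmqqqqqqqqqqqqqqqqyyyyyyyyyyyyyllllllllll

The n-th term is 3n+3 s's then n m's then 4n q's then 3n+1 y's then 3n-2 l's (n = 1, 2, …).
Setting n = 4 gives 15, 4, 16, 13, 10 characters in each block.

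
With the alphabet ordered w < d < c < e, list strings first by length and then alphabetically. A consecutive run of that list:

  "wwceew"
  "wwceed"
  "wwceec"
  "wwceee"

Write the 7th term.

Advancing 3 positions from wwceee through wwceee → wwewww → wwewwd reaches term 7.

wwewwc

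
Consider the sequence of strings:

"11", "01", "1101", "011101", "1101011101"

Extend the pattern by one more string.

From term 3 onward, concatenate the second-to-last term with the last: 11·01 = 1101, 01·1101 = 011101, …
The next term joins 011101 and 1101011101.

0111011101011101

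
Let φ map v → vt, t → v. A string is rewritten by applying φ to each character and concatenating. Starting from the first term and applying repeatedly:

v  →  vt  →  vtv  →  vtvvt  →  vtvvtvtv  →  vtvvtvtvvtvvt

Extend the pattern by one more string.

φ(vtvvtvtvvtvvt) expands symbol-by-symbol to vt v vt vt v vt v vt vt v vt vt v; joining the 13 pieces gives the next term.

vtvvtvtvvtvvtvtvvtvtv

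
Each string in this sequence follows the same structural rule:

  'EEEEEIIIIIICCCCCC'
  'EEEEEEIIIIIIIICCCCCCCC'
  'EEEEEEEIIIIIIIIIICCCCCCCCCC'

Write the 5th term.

EEEEEEEEEIIIIIIIIIIIIIICCCCCCCCCCCCCC

Each string has the form E^{n+2} I^{2n} C^{2n}, where the shown terms are n = 3, 4, 5.
At n = 7 the blocks have lengths 9, 14, 14.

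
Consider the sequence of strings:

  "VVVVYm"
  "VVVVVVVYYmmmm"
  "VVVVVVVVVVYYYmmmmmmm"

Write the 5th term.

VVVVVVVVVVVVVVVVYYYYYmmmmmmmmmmmmm

Reading off run lengths: V runs 4, 7, 10; Y runs 1, 2, 3; m runs 1, 4, 7 — each is linear in n (n = 1, 2, …).
At n = 5 the blocks have lengths 16, 5, 13.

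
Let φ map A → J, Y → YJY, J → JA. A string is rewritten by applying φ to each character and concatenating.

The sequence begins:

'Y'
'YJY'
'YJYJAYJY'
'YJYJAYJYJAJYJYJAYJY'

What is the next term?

Applying the rule to each of the 19 symbols of YJYJAYJYJAJYJYJAYJY gives the pieces YJY JA YJY JA J YJY JA YJY JA J JA YJY JA YJY JA J YJY JA YJY, which concatenate to the answer.

YJYJAYJYJAJYJYJAYJYJAJJAYJYJAYJYJAJYJYJAYJY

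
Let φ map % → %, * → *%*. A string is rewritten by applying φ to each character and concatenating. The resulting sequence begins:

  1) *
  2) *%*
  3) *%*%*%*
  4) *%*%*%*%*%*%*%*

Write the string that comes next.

Replace each of the 15 characters of *%*%*%*%*%*%*%* in place — *%* % *%* % *%* % *%* % *%* % *%* % *%* % *%* — and concatenate.

*%*%*%*%*%*%*%*%*%*%*%*%*%*%*%*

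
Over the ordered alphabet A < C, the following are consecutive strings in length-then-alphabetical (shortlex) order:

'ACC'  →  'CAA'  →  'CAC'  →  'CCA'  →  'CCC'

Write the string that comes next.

AAAA

CCC is the last string of length 3, so the next is the first of length 4: A repeated 4 times.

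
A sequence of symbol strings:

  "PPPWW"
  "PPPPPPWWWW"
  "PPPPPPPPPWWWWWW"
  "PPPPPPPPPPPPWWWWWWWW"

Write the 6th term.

Each string has the form P^{3n} W^{2n} (n = 1, 2, …).
At n = 6 the blocks have lengths 18, 12.

PPPPPPPPPPPPPPPPPPWWWWWWWWWWWW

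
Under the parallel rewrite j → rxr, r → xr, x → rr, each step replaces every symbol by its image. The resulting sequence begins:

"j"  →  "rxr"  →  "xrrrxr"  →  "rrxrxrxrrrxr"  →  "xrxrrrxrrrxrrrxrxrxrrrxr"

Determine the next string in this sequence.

Rewriting the 24 symbols of xrxrrrxrrrxrrrxrxrxrrrxr one by one yields rr xr rr xr xr xr rr xr xr xr rr xr xr xr rr xr rr xr rr xr xr xr rr xr; concatenated:

rrxrrrxrxrxrrrxrxrxrrrxrxrxrrrxrrrxrrrxrxrxrrrxr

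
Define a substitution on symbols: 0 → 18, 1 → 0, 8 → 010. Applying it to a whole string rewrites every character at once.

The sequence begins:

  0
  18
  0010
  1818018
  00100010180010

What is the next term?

φ(00100010180010) expands symbol-by-symbol to 18 18 0 18 18 18 0 18 0 010 18 18 0 18; joining the 14 pieces gives the next term.

1818018181801800101818018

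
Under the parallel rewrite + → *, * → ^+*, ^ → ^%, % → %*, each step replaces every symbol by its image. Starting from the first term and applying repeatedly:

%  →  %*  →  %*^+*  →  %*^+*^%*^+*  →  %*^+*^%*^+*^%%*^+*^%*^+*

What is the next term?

φ(%*^+*^%*^+*^%%*^+*^%*^+*) expands symbol-by-symbol to %* ^+* ^% * ^+* ^% %* ^+* ^% * ^+* ^% %* %* ^+* ^% * ^+* ^% %* ^+* ^% * ^+*; joining the 24 pieces gives the next term.

%*^+*^%*^+*^%%*^+*^%*^+*^%%*%*^+*^%*^+*^%%*^+*^%*^+*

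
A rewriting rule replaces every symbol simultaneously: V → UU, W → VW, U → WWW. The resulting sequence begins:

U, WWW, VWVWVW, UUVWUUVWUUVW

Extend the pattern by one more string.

Rewriting each symbol of UUVWUUVWUUVW: U→WWW, U→WWW, V→UU, W→VW, U→WWW, U→WWW, V→UU, W→VW, U→WWW, U→WWW, V→UU, W→VW, which concatenates to WWW WWW UU VW WWW WWW UU VW WWW WWW UU VW.

WWWWWWUUVWWWWWWWUUVWWWWWWWUUVW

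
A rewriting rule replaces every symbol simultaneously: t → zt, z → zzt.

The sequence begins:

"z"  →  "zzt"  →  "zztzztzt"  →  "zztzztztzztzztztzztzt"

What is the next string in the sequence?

Applying the rule to each of the 21 symbols of zztzztztzztzztztzztzt gives the pieces zzt zzt zt zzt zzt zt zzt zt zzt zzt zt zzt zzt zt zzt zt zzt zzt zt zzt zt, which concatenate to the answer.

zztzztztzztzztztzztztzztzztztzztzztztzztztzztzztztzztzt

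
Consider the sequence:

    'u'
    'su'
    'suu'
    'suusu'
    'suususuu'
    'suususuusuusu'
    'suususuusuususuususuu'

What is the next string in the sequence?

This is a Fibonacci-style word recurrence s(k) = s(k−1)·s(k−2): e.g. su·u = suu.
The next term joins suususuusuususuususuu and suususuusuusu.

suususuusuususuususuusuususuusuusu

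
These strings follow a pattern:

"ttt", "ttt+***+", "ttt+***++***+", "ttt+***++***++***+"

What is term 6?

ttt+***++***++***++***++***+

Each term is the previous one with +***+ appended.
From ttt+***++***++***+, 2 further steps: ttt+***++***++***+ → ttt+***++***++***++***+ → (answer).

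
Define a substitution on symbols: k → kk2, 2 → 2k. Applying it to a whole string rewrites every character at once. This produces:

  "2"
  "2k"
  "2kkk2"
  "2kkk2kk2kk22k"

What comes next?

2kkk2kk2kk22kkk2kk22kkk2kk22k2kkk2

φ(2kkk2kk2kk22k) expands symbol-by-symbol to 2k kk2 kk2 kk2 2k kk2 kk2 2k kk2 kk2 2k 2k kk2; joining the 13 pieces gives the next term.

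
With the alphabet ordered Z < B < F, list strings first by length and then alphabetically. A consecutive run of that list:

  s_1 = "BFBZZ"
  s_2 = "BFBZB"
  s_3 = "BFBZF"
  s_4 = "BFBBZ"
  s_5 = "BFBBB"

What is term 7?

BFBFZ

Advancing 2 positions from BFBBB through BFBBB → BFBBF reaches term 7.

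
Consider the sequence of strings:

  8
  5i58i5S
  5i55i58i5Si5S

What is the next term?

5i55i55i58i5Si5Si5S

Every step adds 5i5 to the front and i5S to the end of the previous string.
One more step from 5i55i58i5Si5S gives the answer.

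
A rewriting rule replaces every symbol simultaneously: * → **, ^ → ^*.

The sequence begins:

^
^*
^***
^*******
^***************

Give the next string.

^*******************************

Replace each of the 16 characters of ^*************** in place — ^* ** ** ** ** ** ** ** ** ** ** ** ** ** ** ** — and concatenate.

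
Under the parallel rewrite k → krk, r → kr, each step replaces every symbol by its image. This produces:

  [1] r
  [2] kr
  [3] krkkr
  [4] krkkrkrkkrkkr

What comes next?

Rewriting the 13 symbols of krkkrkrkkrkkr one by one yields krk kr krk krk kr krk kr krk krk kr krk krk kr; concatenated:

krkkrkrkkrkkrkrkkrkrkkrkkrkrkkrkkr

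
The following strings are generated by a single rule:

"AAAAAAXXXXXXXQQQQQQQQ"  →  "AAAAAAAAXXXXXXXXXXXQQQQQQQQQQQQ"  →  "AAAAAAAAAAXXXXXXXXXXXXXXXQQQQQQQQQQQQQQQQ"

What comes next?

AAAAAAAAAAAAXXXXXXXXXXXXXXXXXXXQQQQQQQQQQQQQQQQQQQQ

Each string has the form A^{2n+2} X^{4n-1} Q^{4n}, where the shown terms are n = 2, 3, 4.
At n = 5 the blocks have lengths 12, 19, 20.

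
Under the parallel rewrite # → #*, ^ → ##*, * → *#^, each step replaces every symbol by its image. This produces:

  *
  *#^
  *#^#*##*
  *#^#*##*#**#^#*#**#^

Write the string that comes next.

Rewriting the 20 symbols of *#^#*##*#**#^#*#**#^ one by one yields *#^ #* ##* #* *#^ #* #* *#^ #* *#^ *#^ #* ##* #* *#^ #* *#^ *#^ #* ##*; concatenated:

*#^#*##*#**#^#*#**#^#**#^*#^#*##*#**#^#**#^*#^#*##*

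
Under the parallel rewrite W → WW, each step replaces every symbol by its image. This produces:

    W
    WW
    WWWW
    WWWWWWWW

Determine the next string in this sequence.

Expanding WWWWWWWW: W→WW, W→WW, W→WW, W→WW, W→WW, W→WW, W→WW, W→WW. Concatenated: WW WW WW WW WW WW WW WW.

WWWWWWWWWWWWWWWW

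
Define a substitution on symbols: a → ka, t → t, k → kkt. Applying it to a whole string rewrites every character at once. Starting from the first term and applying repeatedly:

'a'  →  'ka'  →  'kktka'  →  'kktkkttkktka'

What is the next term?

Apply φ to kktkkttkktka symbol by symbol: k→kkt, k→kkt, t→t, k→kkt, k→kkt, t→t, t→t, k→kkt, k→kkt, t→t, k→kkt, a→ka; joined: kkt kkt t kkt kkt t t kkt kkt t kkt ka.

kktkkttkktkktttkktkkttkktka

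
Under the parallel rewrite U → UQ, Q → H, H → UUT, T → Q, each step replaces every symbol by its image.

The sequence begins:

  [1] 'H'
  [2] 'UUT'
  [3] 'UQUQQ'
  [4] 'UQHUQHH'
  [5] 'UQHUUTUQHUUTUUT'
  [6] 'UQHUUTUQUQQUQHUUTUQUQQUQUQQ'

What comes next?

Replace each of the 27 characters of UQHUUTUQUQQUQHUUTUQUQQUQUQQ in place — UQ H UUT UQ UQ Q UQ H UQ H H UQ H UUT UQ UQ Q UQ H UQ H H UQ H UQ H H — and concatenate.

UQHUUTUQUQQUQHUQHHUQHUUTUQUQQUQHUQHHUQHUQHH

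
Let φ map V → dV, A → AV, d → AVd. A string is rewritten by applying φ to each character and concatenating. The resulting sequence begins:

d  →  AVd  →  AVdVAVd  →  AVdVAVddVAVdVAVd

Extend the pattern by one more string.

Rewriting the 16 symbols of AVdVAVddVAVdVAVd one by one yields AV dV AVd dV AV dV AVd AVd dV AV dV AVd dV AV dV AVd; concatenated:

AVdVAVddVAVdVAVdAVddVAVdVAVddVAVdVAVd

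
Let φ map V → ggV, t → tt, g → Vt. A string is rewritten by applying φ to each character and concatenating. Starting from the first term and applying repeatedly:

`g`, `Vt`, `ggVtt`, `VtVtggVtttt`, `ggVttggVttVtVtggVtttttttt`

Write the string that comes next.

VtVtggVttttVtVtggVttttggVttggVttVtVtggVtttttttttttttttt

Applying the rule to each of the 25 symbols of ggVttggVttVtVtggVtttttttt gives the pieces Vt Vt ggV tt tt Vt Vt ggV tt tt ggV tt ggV tt Vt Vt ggV tt tt tt tt tt tt tt tt, which concatenate to the answer.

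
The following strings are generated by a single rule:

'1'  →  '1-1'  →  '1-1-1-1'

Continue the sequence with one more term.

Each string is two copies of the previous one joined by '-'.
One more doubling of 1-1-1-1 gives the answer.

1-1-1-1-1-1-1-1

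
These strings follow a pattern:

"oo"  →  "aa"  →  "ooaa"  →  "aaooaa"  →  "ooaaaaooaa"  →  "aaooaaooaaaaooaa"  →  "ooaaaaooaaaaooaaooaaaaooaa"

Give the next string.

aaooaaooaaaaooaaooaaaaooaaaaooaaooaaaaooaa

Each term (from the third on) is the two preceding terms concatenated in order: term 3 = oo·aa = ooaa.
Continuing: aaooaaooaaaaooaa · ooaaaaooaaaaooaaooaaaaooaa gives term 8.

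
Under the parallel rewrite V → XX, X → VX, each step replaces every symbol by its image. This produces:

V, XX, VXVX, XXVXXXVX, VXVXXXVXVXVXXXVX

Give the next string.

Replace each of the 16 characters of VXVXXXVXVXVXXXVX in place — XX VX XX VX VX VX XX VX XX VX XX VX VX VX XX VX — and concatenate.

XXVXXXVXVXVXXXVXXXVXXXVXVXVXXXVX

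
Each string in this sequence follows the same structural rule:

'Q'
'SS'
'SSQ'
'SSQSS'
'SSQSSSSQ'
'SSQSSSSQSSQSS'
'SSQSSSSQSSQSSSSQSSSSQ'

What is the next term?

SSQSSSSQSSQSSSSQSSSSQSSQSSSSQSSQSS

This is a Fibonacci-style word recurrence s(k) = s(k−1)·s(k−2): e.g. SS·Q = SSQ.
Continuing: SSQSSSSQSSQSSSSQSSSSQ · SSQSSSSQSSQSS gives term 8.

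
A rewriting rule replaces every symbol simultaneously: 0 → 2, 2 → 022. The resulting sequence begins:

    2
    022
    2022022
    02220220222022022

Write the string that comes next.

20220220222022022202202202220220222022022

φ(02220220222022022) expands symbol-by-symbol to 2 022 022 022 2 022 022 2 022 022 022 2 022 022 2 022 022; joining the 17 pieces gives the next term.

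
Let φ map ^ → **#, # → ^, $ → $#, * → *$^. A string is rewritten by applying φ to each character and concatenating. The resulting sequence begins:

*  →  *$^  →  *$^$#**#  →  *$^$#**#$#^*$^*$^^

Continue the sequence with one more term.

φ(*$^$#**#$#^*$^*$^^) expands symbol-by-symbol to *$^ $# **# $# ^ *$^ *$^ ^ $# ^ **# *$^ $# **# *$^ $# **# **#; joining the 18 pieces gives the next term.

*$^$#**#$#^*$^*$^^$#^**#*$^$#**#*$^$#**#**#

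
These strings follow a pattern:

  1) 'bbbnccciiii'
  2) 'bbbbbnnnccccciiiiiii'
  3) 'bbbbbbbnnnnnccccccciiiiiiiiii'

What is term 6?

Each string has the form b^{2n+1} n^{2n-1} c^{2n+1} i^{3n+1} (n = 1, 2, …).
At n = 6 the blocks have lengths 13, 11, 13, 19.

bbbbbbbbbbbbbnnnnnnnnnnnccccccccccccciiiiiiiiiiiiiiiiiii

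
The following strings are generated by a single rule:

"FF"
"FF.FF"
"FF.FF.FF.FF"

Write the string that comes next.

Each string is two copies of the previous one joined by '.'.
So the next term is two copies of FF.FF.FF.FF with '.' between the halves.

FF.FF.FF.FF.FF.FF.FF.FF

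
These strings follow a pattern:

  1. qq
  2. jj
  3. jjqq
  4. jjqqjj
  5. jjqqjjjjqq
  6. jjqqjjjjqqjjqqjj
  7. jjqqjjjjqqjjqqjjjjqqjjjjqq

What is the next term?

jjqqjjjjqqjjqqjjjjqqjjjjqqjjqqjjjjqqjjqqjj

From term 3 onward, concatenate the last term with the second-to-last: jj·qq = jjqq, jjqq·jj = jjqqjj, …
Continuing: jjqqjjjjqqjjqqjjjjqqjjjjqq · jjqqjjjjqqjjqqjj gives term 8.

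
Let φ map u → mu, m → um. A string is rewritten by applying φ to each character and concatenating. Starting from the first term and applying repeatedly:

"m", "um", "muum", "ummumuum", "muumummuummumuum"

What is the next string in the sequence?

Replace each of the 16 characters of muumummuummumuum in place — um mu mu um mu um um mu mu um um mu um mu mu um — and concatenate.

ummumuummuumummumuumummuummumuum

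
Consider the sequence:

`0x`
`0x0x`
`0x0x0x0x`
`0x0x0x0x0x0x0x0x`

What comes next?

Every step duplicates the string.
So the next term is two copies of 0x0x0x0x0x0x0x0x.

0x0x0x0x0x0x0x0x0x0x0x0x0x0x0x0x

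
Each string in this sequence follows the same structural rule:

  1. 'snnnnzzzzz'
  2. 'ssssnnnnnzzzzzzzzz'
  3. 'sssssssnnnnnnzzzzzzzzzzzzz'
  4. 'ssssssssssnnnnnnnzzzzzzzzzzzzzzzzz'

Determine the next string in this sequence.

sssssssssssssnnnnnnnnzzzzzzzzzzzzzzzzzzzzz

The n-th term is 3n-2 s's then n+3 n's then 4n+1 z's (n = 1, 2, …).
For the next term, n = 5, so the run lengths are 13, 8, 21.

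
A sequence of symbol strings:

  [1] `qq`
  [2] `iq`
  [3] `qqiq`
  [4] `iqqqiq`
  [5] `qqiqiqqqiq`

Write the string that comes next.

From term 3 onward, concatenate the second-to-last term with the last: qq·iq = qqiq, iq·qqiq = iqqqiq, …
The next term joins iqqqiq and qqiqiqqqiq.

iqqqiqqqiqiqqqiq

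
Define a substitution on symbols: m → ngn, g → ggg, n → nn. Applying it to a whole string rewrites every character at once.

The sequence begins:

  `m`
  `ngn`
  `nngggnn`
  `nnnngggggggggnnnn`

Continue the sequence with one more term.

Replace each of the 17 characters of nnnngggggggggnnnn in place — nn nn nn nn ggg ggg ggg ggg ggg ggg ggg ggg ggg nn nn nn nn — and concatenate.

nnnnnnnngggggggggggggggggggggggggggnnnnnnnn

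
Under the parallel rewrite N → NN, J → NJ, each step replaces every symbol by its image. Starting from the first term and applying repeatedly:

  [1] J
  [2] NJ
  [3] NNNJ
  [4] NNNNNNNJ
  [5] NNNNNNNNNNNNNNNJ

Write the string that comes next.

φ(NNNNNNNNNNNNNNNJ) expands symbol-by-symbol to NN NN NN NN NN NN NN NN NN NN NN NN NN NN NN NJ; joining the 16 pieces gives the next term.

NNNNNNNNNNNNNNNNNNNNNNNNNNNNNNNJ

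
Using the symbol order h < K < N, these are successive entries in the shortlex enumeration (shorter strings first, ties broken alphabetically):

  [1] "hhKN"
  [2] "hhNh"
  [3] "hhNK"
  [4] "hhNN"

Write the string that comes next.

Treat hhNN as a base-3 numeral over the given alphabet and add one, carrying through any trailing N's.

hKhh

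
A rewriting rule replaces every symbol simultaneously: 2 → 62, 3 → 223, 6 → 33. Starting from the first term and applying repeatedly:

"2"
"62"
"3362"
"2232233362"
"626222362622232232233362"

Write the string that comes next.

Replace each of the 24 characters of 626222362622232232233362 in place — 33 62 33 62 62 62 223 33 62 33 62 62 62 223 62 62 223 62 62 223 223 223 33 62 — and concatenate.

336233626262223336233626262223626222362622232232233362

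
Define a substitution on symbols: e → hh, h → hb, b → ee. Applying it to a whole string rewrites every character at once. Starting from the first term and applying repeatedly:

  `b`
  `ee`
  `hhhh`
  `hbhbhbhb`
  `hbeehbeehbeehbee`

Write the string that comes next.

Replace each of the 16 characters of hbeehbeehbeehbee in place — hb ee hh hh hb ee hh hh hb ee hh hh hb ee hh hh — and concatenate.

hbeehhhhhbeehhhhhbeehhhhhbeehhhh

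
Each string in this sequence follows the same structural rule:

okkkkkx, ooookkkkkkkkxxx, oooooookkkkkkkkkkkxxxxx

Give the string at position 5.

oooooooooooookkkkkkkkkkkkkkkkkxxxxxxxxx

The n-th term is 3n-2 o's then 3n+2 k's then 2n-1 x's (n = 1, 2, …).
At n = 5 the blocks have lengths 13, 17, 9.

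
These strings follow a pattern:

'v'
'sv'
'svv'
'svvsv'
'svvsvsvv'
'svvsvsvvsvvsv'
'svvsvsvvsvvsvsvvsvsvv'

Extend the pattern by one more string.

From term 3 onward, concatenate the last term with the second-to-last: sv·v = svv, svv·sv = svvsv, …
The next term joins svvsvsvvsvvsvsvvsvsvv and svvsvsvvsvvsv.

svvsvsvvsvvsvsvvsvsvvsvvsvsvvsvvsv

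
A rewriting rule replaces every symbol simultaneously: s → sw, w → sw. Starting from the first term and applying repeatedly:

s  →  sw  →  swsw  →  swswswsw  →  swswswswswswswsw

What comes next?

swswswswswswswswswswswswswswswsw

Applying the rule to each of the 16 symbols of swswswswswswswsw gives the pieces sw sw sw sw sw sw sw sw sw sw sw sw sw sw sw sw, which concatenate to the answer.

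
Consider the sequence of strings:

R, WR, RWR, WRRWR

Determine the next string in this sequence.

From term 3 onward, concatenate the second-to-last term with the last: R·WR = RWR, WR·RWR = WRRWR, …
So term 5 is RWR·WRRWR.

RWRWRRWR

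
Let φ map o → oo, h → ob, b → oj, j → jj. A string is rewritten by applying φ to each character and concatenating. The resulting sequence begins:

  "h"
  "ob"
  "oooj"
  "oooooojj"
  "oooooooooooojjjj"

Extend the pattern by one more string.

oooooooooooooooooooooooojjjjjjjj

Replace each of the 16 characters of oooooooooooojjjj in place — oo oo oo oo oo oo oo oo oo oo oo oo jj jj jj jj — and concatenate.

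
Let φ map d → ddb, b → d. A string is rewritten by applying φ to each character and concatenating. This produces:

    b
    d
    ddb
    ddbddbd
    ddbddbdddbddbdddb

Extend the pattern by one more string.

Replace each of the 17 characters of ddbddbdddbddbdddb in place — ddb ddb d ddb ddb d ddb ddb ddb d ddb ddb d ddb ddb ddb d — and concatenate.

ddbddbdddbddbdddbddbddbdddbddbdddbddbddbd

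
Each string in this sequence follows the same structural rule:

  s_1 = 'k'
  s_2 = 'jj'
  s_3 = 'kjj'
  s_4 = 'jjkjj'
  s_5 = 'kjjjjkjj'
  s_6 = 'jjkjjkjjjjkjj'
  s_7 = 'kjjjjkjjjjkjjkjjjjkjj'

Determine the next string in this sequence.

Each term (from the third on) is the two preceding terms concatenated in order: term 3 = k·jj = kjj.
The next term joins jjkjjkjjjjkjj and kjjjjkjjjjkjjkjjjjkjj.

jjkjjkjjjjkjjkjjjjkjjjjkjjkjjjjkjj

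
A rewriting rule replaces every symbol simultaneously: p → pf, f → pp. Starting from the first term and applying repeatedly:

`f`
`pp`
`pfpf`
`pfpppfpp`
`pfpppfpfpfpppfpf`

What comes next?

Applying the rule to each of the 16 symbols of pfpppfpfpfpppfpf gives the pieces pf pp pf pf pf pp pf pp pf pp pf pf pf pp pf pp, which concatenate to the answer.

pfpppfpfpfpppfpppfpppfpfpfpppfpp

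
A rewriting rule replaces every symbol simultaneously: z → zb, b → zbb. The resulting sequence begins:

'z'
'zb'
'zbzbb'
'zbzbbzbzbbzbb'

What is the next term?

Rewriting the 13 symbols of zbzbbzbzbbzbb one by one yields zb zbb zb zbb zbb zb zbb zb zbb zbb zb zbb zbb; concatenated:

zbzbbzbzbbzbbzbzbbzbzbbzbbzbzbbzbb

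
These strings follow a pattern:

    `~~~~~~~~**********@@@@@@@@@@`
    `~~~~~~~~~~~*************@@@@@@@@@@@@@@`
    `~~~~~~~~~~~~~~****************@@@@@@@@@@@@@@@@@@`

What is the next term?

~~~~~~~~~~~~~~~~~*******************@@@@@@@@@@@@@@@@@@@@@@

Reading off run lengths: ~ runs 8, 11, 14; * runs 10, 13, 16; @ runs 10, 14, 18 — each is linear in n, where the shown terms are n = 3, 4, 5.
At n = 6 the blocks have lengths 17, 19, 22.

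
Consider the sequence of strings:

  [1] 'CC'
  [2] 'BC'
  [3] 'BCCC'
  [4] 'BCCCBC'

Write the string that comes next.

BCCCBCBCCC

This is a Fibonacci-style word recurrence s(k) = s(k−1)·s(k−2): e.g. BC·CC = BCCC.
Continuing: BCCCBC · BCCC gives term 5.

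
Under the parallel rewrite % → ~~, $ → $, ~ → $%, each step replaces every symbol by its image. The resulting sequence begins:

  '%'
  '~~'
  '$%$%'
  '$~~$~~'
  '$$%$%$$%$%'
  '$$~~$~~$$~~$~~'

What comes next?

φ($$~~$~~$$~~$~~) expands symbol-by-symbol to $ $ $% $% $ $% $% $ $ $% $% $ $% $%; joining the 14 pieces gives the next term.

$$$%$%$$%$%$$$%$%$$%$%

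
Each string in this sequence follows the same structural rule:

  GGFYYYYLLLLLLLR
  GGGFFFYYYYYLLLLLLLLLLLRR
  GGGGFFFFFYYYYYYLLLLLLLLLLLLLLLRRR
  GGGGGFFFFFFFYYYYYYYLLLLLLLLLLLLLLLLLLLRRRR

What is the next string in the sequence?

GGGGGGFFFFFFFFFYYYYYYYYLLLLLLLLLLLLLLLLLLLLLLLRRRRR

Term n consists of n+1 G's, followed by 2n-1 F's, followed by n+3 Y's, followed by 4n+3 L's, followed by n R's (n = 1, 2, …).
Setting n = 5 gives 6, 9, 8, 23, 5 characters in each block.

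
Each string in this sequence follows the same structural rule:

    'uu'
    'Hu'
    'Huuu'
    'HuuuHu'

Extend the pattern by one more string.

This is a Fibonacci-style word recurrence s(k) = s(k−1)·s(k−2): e.g. Hu·uu = Huuu.
The next term joins HuuuHu and Huuu.

HuuuHuHuuu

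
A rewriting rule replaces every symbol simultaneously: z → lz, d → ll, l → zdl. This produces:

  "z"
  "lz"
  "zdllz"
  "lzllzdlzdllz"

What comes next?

zdllzzdlzdllzllzdllzllzdlzdllz

Rewriting each symbol of lzllzdlzdllz: l→zdl, z→lz, l→zdl, l→zdl, z→lz, d→ll, l→zdl, z→lz, d→ll, l→zdl, l→zdl, z→lz, which concatenates to zdl lz zdl zdl lz ll zdl lz ll zdl zdl lz.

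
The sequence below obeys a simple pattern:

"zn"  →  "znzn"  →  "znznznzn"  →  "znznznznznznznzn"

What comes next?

znznznznznznznznznznznznznznznzn

Every step duplicates the string.
One more doubling of znznznznznznznzn gives the answer.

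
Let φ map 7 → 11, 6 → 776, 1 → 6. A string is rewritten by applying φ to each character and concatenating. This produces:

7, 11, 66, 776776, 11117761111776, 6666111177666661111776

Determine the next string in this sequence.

Rewriting the 22 symbols of 6666111177666661111776 one by one yields 776 776 776 776 6 6 6 6 11 11 776 776 776 776 776 6 6 6 6 11 11 776; concatenated:

7767767767766666111177677677677677666661111776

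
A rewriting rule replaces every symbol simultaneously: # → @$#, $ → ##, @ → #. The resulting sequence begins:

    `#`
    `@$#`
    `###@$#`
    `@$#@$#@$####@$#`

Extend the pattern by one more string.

Rewriting the 15 symbols of @$#@$#@$####@$# one by one yields # ## @$# # ## @$# # ## @$# @$# @$# @$# # ## @$#; concatenated:

###@$####@$####@$#@$#@$#@$####@$#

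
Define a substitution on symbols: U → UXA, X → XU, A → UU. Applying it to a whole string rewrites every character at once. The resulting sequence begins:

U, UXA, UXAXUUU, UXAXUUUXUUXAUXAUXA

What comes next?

Applying the rule to each of the 18 symbols of UXAXUUUXUUXAUXAUXA gives the pieces UXA XU UU XU UXA UXA UXA XU UXA UXA XU UU UXA XU UU UXA XU UU, which concatenate to the answer.

UXAXUUUXUUXAUXAUXAXUUXAUXAXUUUUXAXUUUUXAXUUU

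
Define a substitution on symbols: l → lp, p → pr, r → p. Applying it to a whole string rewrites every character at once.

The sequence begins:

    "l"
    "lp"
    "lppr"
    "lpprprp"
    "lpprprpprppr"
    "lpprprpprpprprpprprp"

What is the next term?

Replace each of the 20 characters of lpprprpprpprprpprprp in place — lp pr pr p pr p pr pr p pr pr p pr p pr pr p pr p pr — and concatenate.

lpprprpprpprprpprprpprpprprpprppr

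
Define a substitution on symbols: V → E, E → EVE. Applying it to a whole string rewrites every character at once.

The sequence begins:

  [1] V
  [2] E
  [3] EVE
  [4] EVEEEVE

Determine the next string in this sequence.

EVEEEVEEVEEVEEEVE

Expanding EVEEEVE: E→EVE, V→E, E→EVE, E→EVE, E→EVE, V→E, E→EVE. Concatenated: EVE E EVE EVE EVE E EVE.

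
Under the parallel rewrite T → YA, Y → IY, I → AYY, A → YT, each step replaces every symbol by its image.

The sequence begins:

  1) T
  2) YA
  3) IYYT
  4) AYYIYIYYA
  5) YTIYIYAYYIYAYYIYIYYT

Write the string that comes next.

IYYAAYYIYAYYIYYTIYIYAYYIYYTIYIYAYYIYAYYIYIYYA

φ(YTIYIYAYYIYAYYIYIYYT) expands symbol-by-symbol to IY YA AYY IY AYY IY YT IY IY AYY IY YT IY IY AYY IY AYY IY IY YA; joining the 20 pieces gives the next term.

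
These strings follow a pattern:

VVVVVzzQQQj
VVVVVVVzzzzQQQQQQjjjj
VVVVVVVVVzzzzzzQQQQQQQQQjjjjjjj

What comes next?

The n-th term is 2n+3 V's then 2n z's then 3n Q's then 3n-2 j's (n = 1, 2, …).
Setting n = 4 gives 11, 8, 12, 10 characters in each block.

VVVVVVVVVVVzzzzzzzzQQQQQQQQQQQQjjjjjjjjjj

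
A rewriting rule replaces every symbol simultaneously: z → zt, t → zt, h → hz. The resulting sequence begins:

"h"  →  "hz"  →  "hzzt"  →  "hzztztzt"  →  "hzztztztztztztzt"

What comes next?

Replace each of the 16 characters of hzztztztztztztzt in place — hz zt zt zt zt zt zt zt zt zt zt zt zt zt zt zt — and concatenate.

hzztztztztztztztztztztztztztztzt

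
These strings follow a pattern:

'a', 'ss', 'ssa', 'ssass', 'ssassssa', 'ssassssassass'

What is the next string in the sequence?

ssassssassassssassssa

Each term (from the third on) is the previous term followed by the one before it: term 3 = ss·a = ssa.
Continuing: ssassssassass · ssassssa gives term 7.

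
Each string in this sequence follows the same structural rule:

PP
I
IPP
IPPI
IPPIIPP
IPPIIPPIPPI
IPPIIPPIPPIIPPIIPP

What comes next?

This is a Fibonacci-style word recurrence s(k) = s(k−1)·s(k−2): e.g. I·PP = IPP.
Continuing: IPPIIPPIPPIIPPIIPP · IPPIIPPIPPI gives term 8.

IPPIIPPIPPIIPPIIPPIPPIIPPIPPI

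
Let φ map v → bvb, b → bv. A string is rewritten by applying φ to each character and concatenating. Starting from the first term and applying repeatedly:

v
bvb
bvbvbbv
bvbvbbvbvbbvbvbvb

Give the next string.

bvbvbbvbvbbvbvbvbbvbvbbvbvbvbbvbvbbvbvbbv

φ(bvbvbbvbvbbvbvbvb) expands symbol-by-symbol to bv bvb bv bvb bv bv bvb bv bvb bv bv bvb bv bvb bv bvb bv; joining the 17 pieces gives the next term.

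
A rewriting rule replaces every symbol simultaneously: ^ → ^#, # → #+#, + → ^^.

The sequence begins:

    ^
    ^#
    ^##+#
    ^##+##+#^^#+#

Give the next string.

^##+##+#^^#+##+#^^#+#^#^##+#^^#+#

Applying the rule to each of the 13 symbols of ^##+##+#^^#+# gives the pieces ^# #+# #+# ^^ #+# #+# ^^ #+# ^# ^# #+# ^^ #+#, which concatenate to the answer.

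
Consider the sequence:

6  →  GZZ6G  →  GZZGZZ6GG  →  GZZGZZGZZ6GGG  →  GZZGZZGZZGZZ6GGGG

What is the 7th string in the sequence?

GZZGZZGZZGZZGZZGZZ6GGGGGG

s(k+1) = GZZ·s(k)·G, so each term gains GZZ as a prefix and G as a suffix.
From GZZGZZGZZGZZ6GGGG, 2 further steps: GZZGZZGZZGZZ6GGGG → GZZGZZGZZGZZGZZ6GGGGG → (answer).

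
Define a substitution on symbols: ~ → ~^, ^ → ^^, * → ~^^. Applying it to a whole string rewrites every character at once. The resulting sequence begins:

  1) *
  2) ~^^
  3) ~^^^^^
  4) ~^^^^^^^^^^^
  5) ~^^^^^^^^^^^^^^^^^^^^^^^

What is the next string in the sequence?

~^^^^^^^^^^^^^^^^^^^^^^^^^^^^^^^^^^^^^^^^^^^^^^^

φ(~^^^^^^^^^^^^^^^^^^^^^^^) expands symbol-by-symbol to ~^ ^^ ^^ ^^ ^^ ^^ ^^ ^^ ^^ ^^ ^^ ^^ ^^ ^^ ^^ ^^ ^^ ^^ ^^ ^^ ^^ ^^ ^^ ^^; joining the 24 pieces gives the next term.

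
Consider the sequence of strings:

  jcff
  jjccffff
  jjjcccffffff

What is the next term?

jjjjccccffffffff

Term n consists of n j's, followed by n c's, followed by 2n f's (n = 1, 2, …).
At n = 4 the blocks have lengths 4, 4, 8.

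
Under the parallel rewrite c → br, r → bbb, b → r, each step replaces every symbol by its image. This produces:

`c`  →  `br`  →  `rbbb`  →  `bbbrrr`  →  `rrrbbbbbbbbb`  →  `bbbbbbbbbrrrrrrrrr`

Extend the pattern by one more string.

Rewriting the 18 symbols of bbbbbbbbbrrrrrrrrr one by one yields r r r r r r r r r bbb bbb bbb bbb bbb bbb bbb bbb bbb; concatenated:

rrrrrrrrrbbbbbbbbbbbbbbbbbbbbbbbbbbb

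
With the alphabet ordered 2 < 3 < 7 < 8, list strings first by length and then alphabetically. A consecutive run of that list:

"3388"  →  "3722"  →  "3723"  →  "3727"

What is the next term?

The successor of 3727 increments the rightmost position that isn't already 8 and resets every position after it to 2.

3728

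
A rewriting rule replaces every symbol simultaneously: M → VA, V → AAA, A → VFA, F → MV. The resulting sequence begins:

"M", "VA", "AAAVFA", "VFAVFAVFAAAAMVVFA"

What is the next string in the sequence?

AAAMVVFAAAAMVVFAAAAMVVFAVFAVFAVFAVAAAAAAAMVVFA

Replace each of the 17 characters of VFAVFAVFAAAAMVVFA in place — AAA MV VFA AAA MV VFA AAA MV VFA VFA VFA VFA VA AAA AAA MV VFA — and concatenate.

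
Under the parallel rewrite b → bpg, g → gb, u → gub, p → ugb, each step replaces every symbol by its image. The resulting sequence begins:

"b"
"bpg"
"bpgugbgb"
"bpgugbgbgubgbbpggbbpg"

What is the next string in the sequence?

φ(bpgugbgbgubgbbpggbbpg) expands symbol-by-symbol to bpg ugb gb gub gb bpg gb bpg gb gub bpg gb bpg bpg ugb gb gb bpg bpg ugb gb; joining the 21 pieces gives the next term.

bpgugbgbgubgbbpggbbpggbgubbpggbbpgbpgugbgbgbbpgbpgugbgb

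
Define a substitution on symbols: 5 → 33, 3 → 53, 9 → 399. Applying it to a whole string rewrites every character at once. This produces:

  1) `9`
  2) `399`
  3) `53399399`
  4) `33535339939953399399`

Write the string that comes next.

535333533353533993995339939933535339939953399399

φ(33535339939953399399) expands symbol-by-symbol to 53 53 33 53 33 53 53 399 399 53 399 399 33 53 53 399 399 53 399 399; joining the 20 pieces gives the next term.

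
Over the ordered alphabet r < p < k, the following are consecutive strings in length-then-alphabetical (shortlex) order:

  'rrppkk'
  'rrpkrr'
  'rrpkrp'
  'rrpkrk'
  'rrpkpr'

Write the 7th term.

Stepping forward 2 times from rrpkpr: rrpkpr → rrpkpp, then the target.

rrpkpk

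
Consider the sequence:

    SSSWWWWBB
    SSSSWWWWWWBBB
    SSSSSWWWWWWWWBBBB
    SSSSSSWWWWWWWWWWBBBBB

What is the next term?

The n-th term is n+1 S's then 2n W's then n B's, where the shown terms are n = 2, 3, 4, 5.
At n = 6 the blocks have lengths 7, 12, 6.

SSSSSSSWWWWWWWWWWWWBBBBBB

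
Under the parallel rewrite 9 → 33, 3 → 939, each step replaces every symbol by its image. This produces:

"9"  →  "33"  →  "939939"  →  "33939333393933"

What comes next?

93993933939339399399399393393933939939

φ(33939333393933) expands symbol-by-symbol to 939 939 33 939 33 939 939 939 939 33 939 33 939 939; joining the 14 pieces gives the next term.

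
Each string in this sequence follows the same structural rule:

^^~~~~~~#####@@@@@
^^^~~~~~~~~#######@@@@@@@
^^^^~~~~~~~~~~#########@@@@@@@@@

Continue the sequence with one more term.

^^^^^~~~~~~~~~~~~###########@@@@@@@@@@@

Term n consists of n ^'s, followed by 2n+2 ~'s, followed by 2n+1 #'s, followed by 2n+1 @'s, where the shown terms are n = 2, 3, 4.
At n = 5 the blocks have lengths 5, 12, 11, 11.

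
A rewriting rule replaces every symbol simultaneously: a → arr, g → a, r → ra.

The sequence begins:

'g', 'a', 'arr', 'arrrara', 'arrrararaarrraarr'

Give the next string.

arrrararaarrraarrraarrarrrararaarrarrrara

φ(arrrararaarrraarr) expands symbol-by-symbol to arr ra ra ra arr ra arr ra arr arr ra ra ra arr arr ra ra; joining the 17 pieces gives the next term.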